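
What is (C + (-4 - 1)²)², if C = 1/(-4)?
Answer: 9801/16 ≈ 612.56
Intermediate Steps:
C = -¼ ≈ -0.25000
(C + (-4 - 1)²)² = (-¼ + (-4 - 1)²)² = (-¼ + (-5)²)² = (-¼ + 25)² = (99/4)² = 9801/16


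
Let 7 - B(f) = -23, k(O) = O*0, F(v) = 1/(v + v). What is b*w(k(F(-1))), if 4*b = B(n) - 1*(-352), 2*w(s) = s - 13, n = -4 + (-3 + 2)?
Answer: -2483/4 ≈ -620.75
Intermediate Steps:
F(v) = 1/(2*v)
n = -5 (n = -4 - 1 = -5)
k(O) = 0
B(f) = 30 (B(f) = 7 - 1*(-23) = 7 + 23 = 30)
w(s) = -13/2 + s/2 (w(s) = (s - 13)/2 = (-13 + s)/2 = -13/2 + s/2)
b = 191/2 (b = (30 - 1*(-352))/4 = (30 + 352)/4 = (¼)*382 = 191/2 ≈ 95.500)
b*w(k(F(-1))) = 191*(-13/2 + (½)*0)/2 = 191*(-13/2 + 0)/2 = (191/2)*(-13/2) = -2483/4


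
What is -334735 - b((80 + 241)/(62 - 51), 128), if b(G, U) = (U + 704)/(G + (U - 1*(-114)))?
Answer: -998523657/2983 ≈ -3.3474e+5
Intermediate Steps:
b(G, U) = (704 + U)/(114 + G + U) (b(G, U) = (704 + U)/(G + (U + 114)) = (704 + U)/(G + (114 + U)) = (704 + U)/(114 + G + U))
-334735 - b((80 + 241)/(62 - 51), 128) = -334735 - (704 + 128)/(114 + (80 + 241)/(62 - 51) + 128) = -334735 - 832/(114 + 321/11 + 128) = -334735 - 832/2983/11 = -334735 - 11*832/2983 = -334735 - 1*9152/2983 = -334735 - 9152/2983 = -998523657/2983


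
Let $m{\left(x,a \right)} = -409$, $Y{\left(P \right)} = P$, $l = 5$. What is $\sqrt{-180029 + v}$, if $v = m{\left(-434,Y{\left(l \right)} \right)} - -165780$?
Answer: $i \sqrt{14658} \approx 121.07 i$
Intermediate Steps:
$v = 165371$ ($v = -409 - -165780 = -409 + 165780 = 165371$)
$\sqrt{-180029 + v} = \sqrt{-180029 + 165371} = \sqrt{-14658} = i \sqrt{14658}$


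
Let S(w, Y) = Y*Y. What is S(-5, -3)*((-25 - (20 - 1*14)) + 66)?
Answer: 315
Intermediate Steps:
S(w, Y) = Y²
S(-5, -3)*((-25 - (20 - 1*14)) + 66) = (-3)²*((-25 - (20 - 1*14)) + 66) = 9*((-25 - (20 - 14)) + 66) = 9*((-25 - 1*6) + 66) = 9*((-25 - 6) + 66) = 9*(-31 + 66) = 9*35 = 315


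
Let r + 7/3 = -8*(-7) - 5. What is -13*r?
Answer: -1898/3 ≈ -632.67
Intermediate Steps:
r = 146/3 (r = -7/3 + (-8*(-7) - 5) = -7/3 + (56 - 5) = -7/3 + 51 = 146/3 ≈ 48.667)
-13*r = -13*146/3 = -1898/3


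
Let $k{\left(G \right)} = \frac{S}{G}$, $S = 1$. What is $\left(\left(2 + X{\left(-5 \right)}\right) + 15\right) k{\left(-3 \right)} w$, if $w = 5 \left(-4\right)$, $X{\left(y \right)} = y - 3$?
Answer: $60$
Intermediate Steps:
$X{\left(y \right)} = -3 + y$
$k{\left(G \right)} = \frac{1}{G}$ ($k{\left(G \right)} = 1 \frac{1}{G} = \frac{1}{G}$)
$w = -20$
$\left(\left(2 + X{\left(-5 \right)}\right) + 15\right) k{\left(-3 \right)} w = \frac{\left(2 - 8\right) + 15}{-3} \left(-20\right) = \left(\left(2 - 8\right) + 15\right) \left(- \frac{1}{3}\right) \left(-20\right) = \left(-6 + 15\right) \left(- \frac{1}{3}\right) \left(-20\right) = 9 \left(- \frac{1}{3}\right) \left(-20\right) = \left(-3\right) \left(-20\right) = 60$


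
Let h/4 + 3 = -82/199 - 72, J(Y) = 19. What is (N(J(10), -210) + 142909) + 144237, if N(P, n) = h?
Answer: 57082026/199 ≈ 2.8684e+5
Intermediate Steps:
h = -60028/199 (h = -12 + 4*(-82/199 - 72) = -12 + 4*(-14410/199) = -12 - 57640/199 = -60028/199 ≈ -301.65)
N(P, n) = -60028/199
(N(J(10), -210) + 142909) + 144237 = (-60028/199 + 142909) + 144237 = 28378863/199 + 144237 = 57082026/199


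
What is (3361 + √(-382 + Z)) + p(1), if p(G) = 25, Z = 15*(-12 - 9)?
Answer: 3386 + I*√697 ≈ 3386.0 + 26.401*I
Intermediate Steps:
Z = -315 (Z = 15*(-21) = -315)
(3361 + √(-382 + Z)) + p(1) = (3361 + √(-382 - 315)) + 25 = (3361 + √(-697)) + 25 = (3361 + I*√697) + 25 = 3386 + I*√697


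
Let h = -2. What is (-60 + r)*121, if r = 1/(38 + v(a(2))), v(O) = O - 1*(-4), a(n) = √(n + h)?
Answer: -304799/42 ≈ -7257.1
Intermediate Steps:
a(n) = √(-2 + n) (a(n) = √(n - 2) = √(-2 + n))
v(O) = 4 + O (v(O) = O + 4 = 4 + O)
r = 1/42 (r = 1/(38 + (4 + √(-2 + 2))) = 1/(38 + (4 + √0)) = 1/(38 + (4 + 0)) = 1/(38 + 4) = 1/42 ≈ 0.023810)
(-60 + r)*121 = (-60 + 1/42)*121 = -2519/42*121 = -304799/42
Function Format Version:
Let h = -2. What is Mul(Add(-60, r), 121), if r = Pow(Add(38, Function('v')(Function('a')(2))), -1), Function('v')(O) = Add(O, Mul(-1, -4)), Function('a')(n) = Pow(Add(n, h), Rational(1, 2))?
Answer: Rational(-304799, 42) ≈ -7257.1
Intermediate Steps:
Function('a')(n) = Pow(Add(-2, n), Rational(1, 2)) (Function('a')(n) = Pow(Add(n, -2), Rational(1, 2)) = Pow(Add(-2, n), Rational(1, 2)))
Function('v')(O) = Add(4, O) (Function('v')(O) = Add(O, 4) = Add(4, O))
r = Rational(1, 42) (r = Pow(Add(38, Add(4, Pow(Add(-2, 2), Rational(1, 2)))), -1) = Pow(Add(38, Add(4, Pow(0, Rational(1, 2)))), -1) = Pow(Add(38, Add(4, 0)), -1) = Pow(Add(38, 4), -1) = Pow(42, -1) = Rational(1, 42) ≈ 0.023810)
Mul(Add(-60, r), 121) = Mul(Add(-60, Rational(1, 42)), 121) = Mul(Rational(-2519, 42), 121) = Rational(-304799, 42)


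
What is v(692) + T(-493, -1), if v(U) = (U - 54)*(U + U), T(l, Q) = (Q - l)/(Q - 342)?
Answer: 302865764/343 ≈ 8.8299e+5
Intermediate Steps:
T(l, Q) = (Q - l)/(-342 + Q)
v(U) = 2*U*(-54 + U) (v(U) = (-54 + U)*(2*U) = 2*U*(-54 + U))
v(692) + T(-493, -1) = 2*692*(-54 + 692) + (-1 - 1*(-493))/(-342 - 1) = 2*692*638 + (-1 + 493)/(-343) = 882992 - 1/343*492 = 882992 - 492/343 = 302865764/343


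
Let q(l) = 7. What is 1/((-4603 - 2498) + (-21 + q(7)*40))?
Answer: -1/6842 ≈ -0.00014616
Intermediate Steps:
1/((-4603 - 2498) + (-21 + q(7)*40)) = 1/((-4603 - 2498) + (-21 + 7*40)) = 1/(-7101 + (-21 + 280)) = 1/(-7101 + 259) = 1/(-6842) = -1/6842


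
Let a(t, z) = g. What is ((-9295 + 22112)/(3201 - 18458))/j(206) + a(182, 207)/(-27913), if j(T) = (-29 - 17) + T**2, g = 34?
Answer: -22347064741/18052571691990 ≈ -0.0012379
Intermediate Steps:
a(t, z) = 34
j(T) = -46 + T**2
((-9295 + 22112)/(3201 - 18458))/j(206) + a(182, 207)/(-27913) = ((-9295 + 22112)/(3201 - 18458))/(-46 + 206**2) + 34/(-27913) = (12817/(-15257))/(-46 + 42436) + 34*(-1/27913) = (12817*(-1/15257))/42390 - 34/27913 = -12817/15257*1/42390 - 34/27913 = -12817/646744230 - 34/27913 = -22347064741/18052571691990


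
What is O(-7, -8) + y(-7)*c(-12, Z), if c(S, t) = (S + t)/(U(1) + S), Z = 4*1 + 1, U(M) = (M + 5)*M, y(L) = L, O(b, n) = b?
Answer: -91/6 ≈ -15.167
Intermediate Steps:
U(M) = M*(5 + M) (U(M) = (5 + M)*M = M*(5 + M))
Z = 5 (Z = 4 + 1 = 5)
c(S, t) = (S + t)/(6 + S) (c(S, t) = (S + t)/(1*(5 + 1) + S) = (S + t)/(1*6 + S) = (S + t)/(6 + S))
O(-7, -8) + y(-7)*c(-12, Z) = -7 - 7*(-12 + 5)/(6 - 12) = -7 - 7*(-7)/(-6) = -7 - (-7)*(-7)/6 = -7 - 7*7/6 = -7 - 49/6 = -91/6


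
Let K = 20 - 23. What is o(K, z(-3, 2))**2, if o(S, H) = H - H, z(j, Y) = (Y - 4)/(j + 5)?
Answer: 0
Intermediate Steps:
z(j, Y) = (-4 + Y)/(5 + j)
K = -3
o(S, H) = 0
o(K, z(-3, 2))**2 = 0**2 = 0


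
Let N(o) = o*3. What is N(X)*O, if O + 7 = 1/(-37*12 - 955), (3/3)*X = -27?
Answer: 793314/1399 ≈ 567.06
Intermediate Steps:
X = -27
N(o) = 3*o
O = -9794/1399 (O = -7 + 1/(-37*12 - 955) = -7 + 1/(-444 - 955) = -7 + 1/(-1399) = -7 - 1/1399 = -9794/1399 ≈ -7.0007)
N(X)*O = (3*(-27))*(-9794/1399) = -81*(-9794/1399) = 793314/1399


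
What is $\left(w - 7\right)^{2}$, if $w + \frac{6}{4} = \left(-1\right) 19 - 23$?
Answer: $\frac{10201}{4} \approx 2550.3$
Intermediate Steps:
$w = - \frac{87}{2}$ ($w = - \frac{3}{2} - 42 = - \frac{87}{2} \approx -43.5$)
$\left(w - 7\right)^{2} = \left(- \frac{87}{2} - 7\right)^{2} = \left(- \frac{101}{2}\right)^{2} = \frac{10201}{4}$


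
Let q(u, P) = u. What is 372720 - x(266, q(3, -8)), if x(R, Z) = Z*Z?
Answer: 372711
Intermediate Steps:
x(R, Z) = Z²
372720 - x(266, q(3, -8)) = 372720 - 1*3² = 372720 - 1*9 = 372720 - 9 = 372711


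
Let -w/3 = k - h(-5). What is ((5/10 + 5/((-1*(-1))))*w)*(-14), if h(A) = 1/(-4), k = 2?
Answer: 2079/4 ≈ 519.75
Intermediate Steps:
h(A) = -¼ (h(A) = 1*(-¼) = -¼)
w = -27/4 (w = -3*(2 - 1*(-¼)) = -3*(2 + ¼) = -3*9/4 = -27/4 ≈ -6.7500)
((5/10 + 5/((-1*(-1))))*w)*(-14) = ((5/10 + 5/((-1*(-1))))*(-27/4))*(-14) = ((5*(⅒) + 5/1)*(-27/4))*(-14) = ((½ + 5*1)*(-27/4))*(-14) = ((½ + 5)*(-27/4))*(-14) = ((11/2)*(-27/4))*(-14) = -297/8*(-14) = 2079/4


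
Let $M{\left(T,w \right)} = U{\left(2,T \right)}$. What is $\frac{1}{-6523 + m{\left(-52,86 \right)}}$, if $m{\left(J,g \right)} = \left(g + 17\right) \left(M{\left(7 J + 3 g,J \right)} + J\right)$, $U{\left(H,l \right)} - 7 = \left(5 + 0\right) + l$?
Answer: $- \frac{1}{21561} \approx -4.638 \cdot 10^{-5}$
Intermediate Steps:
$U{\left(H,l \right)} = 12 + l$ ($U{\left(H,l \right)} = 7 + \left(\left(5 + 0\right) + l\right) = 7 + \left(5 + l\right) = 12 + l$)
$M{\left(T,w \right)} = 12 + T$
$m{\left(J,g \right)} = \left(17 + g\right) \left(12 + 3 g + 8 J\right)$ ($m{\left(J,g \right)} = \left(g + 17\right) \left(\left(12 + \left(7 J + 3 g\right)\right) + J\right) = \left(17 + g\right) \left(\left(12 + \left(3 g + 7 J\right)\right) + J\right) = \left(17 + g\right) \left(\left(12 + 3 g + 7 J\right) + J\right) = \left(17 + g\right) \left(12 + 3 g + 8 J\right)$)
$\frac{1}{-6523 + m{\left(-52,86 \right)}} = \frac{1}{-6523 + \left(204 + 3 \cdot 86^{2} + 63 \cdot 86 + 136 \left(-52\right) + 8 \left(-52\right) 86\right)} = \frac{1}{-6523 + \left(204 + 3 \cdot 7396 + 5418 - 7072 - 35776\right)} = \frac{1}{-6523 + \left(204 + 22188 + 5418 - 7072 - 35776\right)} = \frac{1}{-6523 - 15038} = \frac{1}{-21561} = - \frac{1}{21561}$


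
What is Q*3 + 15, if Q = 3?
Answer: 24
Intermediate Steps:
Q*3 + 15 = 3*3 + 15 = 9 + 15 = 24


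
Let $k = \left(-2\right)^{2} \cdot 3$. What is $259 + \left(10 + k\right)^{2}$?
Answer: $743$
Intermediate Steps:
$k = 12$ ($k = 4 \cdot 3 = 12$)
$259 + \left(10 + k\right)^{2} = 259 + \left(10 + 12\right)^{2} = 259 + 22^{2} = 259 + 484 = 743$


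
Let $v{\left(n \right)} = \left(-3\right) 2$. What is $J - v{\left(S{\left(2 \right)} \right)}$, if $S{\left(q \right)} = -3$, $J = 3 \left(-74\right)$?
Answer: $-216$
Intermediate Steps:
$J = -222$
$v{\left(n \right)} = -6$
$J - v{\left(S{\left(2 \right)} \right)} = -222 - -6 = -222 + 6 = -216$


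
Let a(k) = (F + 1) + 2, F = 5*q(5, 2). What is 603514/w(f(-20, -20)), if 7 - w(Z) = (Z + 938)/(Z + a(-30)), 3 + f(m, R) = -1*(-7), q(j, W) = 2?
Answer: -10259738/823 ≈ -12466.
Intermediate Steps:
F = 10 (F = 5*2 = 10)
a(k) = 13 (a(k) = (10 + 1) + 2 = 11 + 2 = 13)
f(m, R) = 4 (f(m, R) = -3 - 1*(-7) = -3 + 7 = 4)
w(Z) = 7 - (938 + Z)/(13 + Z) (w(Z) = 7 - (Z + 938)/(Z + 13) = 7 - (938 + Z)/(13 + Z))
603514/w(f(-20, -20)) = 603514/(((-847 + 6*4)/(13 + 4))) = 603514/(((-847 + 24)/17)) = 603514/(((1/17)*(-823))) = 603514/(-823/17) = 603514*(-17/823) = -10259738/823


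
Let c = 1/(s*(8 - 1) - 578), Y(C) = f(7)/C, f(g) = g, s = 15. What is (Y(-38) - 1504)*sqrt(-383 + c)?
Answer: -57159*I*sqrt(21422170)/8987 ≈ -29438.0*I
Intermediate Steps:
Y(C) = 7/C
c = -1/473 (c = 1/(15*(8 - 1) - 578) = 1/(15*7 - 578) = 1/(105 - 578) = 1/(-473) = -1/473 ≈ -0.0021142)
(Y(-38) - 1504)*sqrt(-383 + c) = (7/(-38) - 1504)*sqrt(-383 - 1/473) = (7*(-1/38) - 1504)*sqrt(-181160/473) = (-7/38 - 1504)*(2*I*sqrt(21422170)/473) = -57159*I*sqrt(21422170)/8987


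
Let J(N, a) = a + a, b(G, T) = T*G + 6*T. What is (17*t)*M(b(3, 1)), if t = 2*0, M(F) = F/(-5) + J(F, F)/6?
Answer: 0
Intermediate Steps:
b(G, T) = 6*T + G*T (b(G, T) = G*T + 6*T = 6*T + G*T)
J(N, a) = 2*a
M(F) = 2*F/15 (M(F) = F/(-5) + (2*F)/6 = F*(-1/5) + (2*F)*(1/6) = -F/5 + F/3 = 2*F/15)
t = 0
(17*t)*M(b(3, 1)) = (17*0)*(2*(1*(6 + 3))/15) = 0*(2*(1*9)/15) = 0*((2/15)*9) = 0*(6/5) = 0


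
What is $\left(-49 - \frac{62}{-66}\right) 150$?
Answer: $- \frac{79300}{11} \approx -7209.1$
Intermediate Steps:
$\left(-49 - \frac{62}{-66}\right) 150 = \left(-49 - - \frac{31}{33}\right) 150 = \left(-49 + \frac{31}{33}\right) 150 = \left(- \frac{1586}{33}\right) 150 = - \frac{79300}{11}$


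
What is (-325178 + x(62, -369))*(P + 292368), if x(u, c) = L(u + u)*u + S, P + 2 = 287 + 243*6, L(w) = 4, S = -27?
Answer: -95573428227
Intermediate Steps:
P = 1743 (P = -2 + (287 + 243*6) = -2 + (287 + 1458) = -2 + 1745 = 1743)
x(u, c) = -27 + 4*u (x(u, c) = 4*u - 27 = -27 + 4*u)
(-325178 + x(62, -369))*(P + 292368) = (-325178 + (-27 + 4*62))*(1743 + 292368) = (-325178 + (-27 + 248))*294111 = (-325178 + 221)*294111 = -324957*294111 = -95573428227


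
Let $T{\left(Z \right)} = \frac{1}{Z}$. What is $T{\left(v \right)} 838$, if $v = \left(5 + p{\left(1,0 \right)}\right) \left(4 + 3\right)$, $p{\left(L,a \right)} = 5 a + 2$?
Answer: $\frac{838}{49} \approx 17.102$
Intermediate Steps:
$p{\left(L,a \right)} = 2 + 5 a$
$v = 49$ ($v = \left(5 + \left(2 + 5 \cdot 0\right)\right) \left(4 + 3\right) = \left(5 + \left(2 + 0\right)\right) 7 = \left(5 + 2\right) 7 = 7 \cdot 7 = 49$)
$T{\left(v \right)} 838 = \frac{1}{49} \cdot 838 = \frac{838}{49}$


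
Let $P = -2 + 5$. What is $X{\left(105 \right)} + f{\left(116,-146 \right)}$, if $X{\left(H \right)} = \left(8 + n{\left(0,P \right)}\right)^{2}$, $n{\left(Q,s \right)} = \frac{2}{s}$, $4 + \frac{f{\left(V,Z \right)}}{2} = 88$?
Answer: $\frac{2188}{9} \approx 243.11$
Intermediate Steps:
$f{\left(V,Z \right)} = 168$ ($f{\left(V,Z \right)} = -8 + 2 \cdot 88 = -8 + 176 = 168$)
$P = 3$
$X{\left(H \right)} = \frac{676}{9}$ ($X{\left(H \right)} = \left(8 + \frac{2}{3}\right)^{2} = \left(\frac{26}{3}\right)^{2} = \frac{676}{9}$)
$X{\left(105 \right)} + f{\left(116,-146 \right)} = \frac{676}{9} + 168 = \frac{2188}{9}$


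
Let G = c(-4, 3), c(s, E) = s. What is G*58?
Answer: -232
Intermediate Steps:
G = -4
G*58 = -4*58 = -232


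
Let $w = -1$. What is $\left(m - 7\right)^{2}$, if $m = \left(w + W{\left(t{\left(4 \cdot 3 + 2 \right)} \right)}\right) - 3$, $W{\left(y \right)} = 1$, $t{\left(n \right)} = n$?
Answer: $100$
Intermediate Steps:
$m = -3$ ($m = \left(-1 + 1\right) - 3 = 0 - 3 = -3$)
$\left(m - 7\right)^{2} = \left(-3 - 7\right)^{2} = \left(-10\right)^{2} = 100$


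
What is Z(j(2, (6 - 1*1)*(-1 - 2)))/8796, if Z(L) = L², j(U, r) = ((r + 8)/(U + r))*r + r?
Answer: 7500/123877 ≈ 0.060544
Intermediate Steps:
j(U, r) = r + r*(8 + r)/(U + r) (j(U, r) = ((8 + r)/(U + r))*r + r = r*(8 + r)/(U + r) + r = r + r*(8 + r)/(U + r))
Z(j(2, (6 - 1*1)*(-1 - 2)))/8796 = (((6 - 1*1)*(-1 - 2))*(8 + 2 + 2*((6 - 1*1)*(-1 - 2)))/(2 + (6 - 1*1)*(-1 - 2)))²/8796 = (((6 - 1)*(-3))*(8 + 2 + 2*((6 - 1)*(-3)))/(2 + (6 - 1)*(-3)))²*(1/8796) = ((5*(-3))*(8 + 2 + 2*(5*(-3)))/(2 + 5*(-3)))²*(1/8796) = (-15*(8 + 2 + 2*(-15))/(2 - 15))²*(1/8796) = (-15*(8 + 2 - 30)/(-13))²*(1/8796) = (-15*(-1/13)*(-20))²*(1/8796) = (-300/13)²*(1/8796) = (90000/169)*(1/8796) = 7500/123877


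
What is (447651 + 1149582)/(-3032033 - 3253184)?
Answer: -1597233/6285217 ≈ -0.25413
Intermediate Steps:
(447651 + 1149582)/(-3032033 - 3253184) = 1597233/(-6285217) = 1597233*(-1/6285217) = -1597233/6285217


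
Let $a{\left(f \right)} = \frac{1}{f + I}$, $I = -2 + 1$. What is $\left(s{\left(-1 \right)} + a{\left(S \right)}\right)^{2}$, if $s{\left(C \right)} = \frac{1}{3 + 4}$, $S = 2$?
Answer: $\frac{64}{49} \approx 1.3061$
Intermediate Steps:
$I = -1$
$a{\left(f \right)} = \frac{1}{-1 + f}$ ($a{\left(f \right)} = \frac{1}{f - 1} = \frac{1}{-1 + f}$)
$s{\left(C \right)} = \frac{1}{7}$
$\left(s{\left(-1 \right)} + a{\left(S \right)}\right)^{2} = \left(\frac{1}{7} + \frac{1}{-1 + 2}\right)^{2} = \left(\frac{1}{7} + 1^{-1}\right)^{2} = \left(\frac{1}{7} + 1\right)^{2} = \left(\frac{8}{7}\right)^{2} = \frac{64}{49}$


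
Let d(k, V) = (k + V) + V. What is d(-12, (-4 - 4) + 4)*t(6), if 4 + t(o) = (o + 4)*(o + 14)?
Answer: -3920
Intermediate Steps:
d(k, V) = k + 2*V (d(k, V) = (V + k) + V = k + 2*V)
t(o) = -4 + (4 + o)*(14 + o) (t(o) = -4 + (o + 4)*(o + 14) = -4 + (4 + o)*(14 + o))
d(-12, (-4 - 4) + 4)*t(6) = (-12 + 2*((-4 - 4) + 4))*(52 + 6**2 + 18*6) = (-12 + 2*(-8 + 4))*(52 + 36 + 108) = (-12 + 2*(-4))*196 = (-12 - 8)*196 = -20*196 = -3920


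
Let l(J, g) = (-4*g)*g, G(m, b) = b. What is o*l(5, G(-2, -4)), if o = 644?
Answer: -41216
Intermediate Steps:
l(J, g) = -4*g**2
o*l(5, G(-2, -4)) = 644*(-4*(-4)**2) = 644*(-4*16) = 644*(-64) = -41216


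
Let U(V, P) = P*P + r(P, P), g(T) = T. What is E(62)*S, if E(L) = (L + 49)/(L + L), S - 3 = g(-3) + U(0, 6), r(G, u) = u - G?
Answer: 999/31 ≈ 32.226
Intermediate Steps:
U(V, P) = P² (U(V, P) = P*P + (P - P) = P² + 0 = P²)
S = 36 (S = 3 + (-3 + 6²) = 3 + (-3 + 36) = 3 + 33 = 36)
E(L) = (49 + L)/(2*L) (E(L) = (49 + L)/((2*L)) = (49 + L)*(1/(2*L)) = (49 + L)/(2*L))
E(62)*S = ((½)*(49 + 62)/62)*36 = ((½)*(1/62)*111)*36 = (111/124)*36 = 999/31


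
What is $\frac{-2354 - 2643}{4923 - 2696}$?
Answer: $- \frac{4997}{2227} \approx -2.2438$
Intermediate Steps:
$\frac{-2354 - 2643}{4923 - 2696} = - \frac{4997}{2227}$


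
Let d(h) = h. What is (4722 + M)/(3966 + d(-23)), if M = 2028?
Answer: 6750/3943 ≈ 1.7119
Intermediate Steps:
(4722 + M)/(3966 + d(-23)) = (4722 + 2028)/(3966 - 23) = 6750/3943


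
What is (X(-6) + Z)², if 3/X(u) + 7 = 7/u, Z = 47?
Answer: 5221225/2401 ≈ 2174.6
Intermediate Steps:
X(u) = 3/(-7 + 7/u)
(X(-6) + Z)² = (-3*(-6)/(-7 + 7*(-6)) + 47)² = (-3*(-6)/(-7 - 42) + 47)² = (-3*(-6)/(-49) + 47)² = (-3*(-6)*(-1/49) + 47)² = (-18/49 + 47)² = (2285/49)² = 5221225/2401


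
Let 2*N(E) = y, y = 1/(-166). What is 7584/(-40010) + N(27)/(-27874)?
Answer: -35091785051/185129630840 ≈ -0.18955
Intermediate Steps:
y = -1/166 ≈ -0.0060241
N(E) = -1/332 (N(E) = (½)*(-1/166) = -1/332)
7584/(-40010) + N(27)/(-27874) = 7584/(-40010) - 1/332/(-27874) = 7584*(-1/40010) - 1/332*(-1/27874) = -3792/20005 + 1/9254168 = -35091785051/185129630840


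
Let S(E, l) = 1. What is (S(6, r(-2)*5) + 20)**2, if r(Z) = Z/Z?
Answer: 441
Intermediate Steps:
r(Z) = 1
(S(6, r(-2)*5) + 20)**2 = (1 + 20)**2 = 21**2 = 441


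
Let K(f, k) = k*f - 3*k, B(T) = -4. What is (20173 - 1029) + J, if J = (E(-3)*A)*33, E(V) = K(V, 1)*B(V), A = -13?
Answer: 8848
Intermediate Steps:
K(f, k) = -3*k + f*k (K(f, k) = f*k - 3*k = -3*k + f*k)
E(V) = 12 - 4*V (E(V) = (1*(-3 + V))*(-4) = (-3 + V)*(-4) = 12 - 4*V)
J = -10296 (J = ((12 - 4*(-3))*(-13))*33 = ((12 + 12)*(-13))*33 = (24*(-13))*33 = -312*33 = -10296)
(20173 - 1029) + J = (20173 - 1029) - 10296 = 19144 - 10296 = 8848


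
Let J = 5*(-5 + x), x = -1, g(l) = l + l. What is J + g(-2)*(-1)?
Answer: -26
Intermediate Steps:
g(l) = 2*l
J = -30 (J = 5*(-5 - 1) = 5*(-6) = -30)
J + g(-2)*(-1) = -30 + (2*(-2))*(-1) = -30 - 4*(-1) = -30 + 4 = -26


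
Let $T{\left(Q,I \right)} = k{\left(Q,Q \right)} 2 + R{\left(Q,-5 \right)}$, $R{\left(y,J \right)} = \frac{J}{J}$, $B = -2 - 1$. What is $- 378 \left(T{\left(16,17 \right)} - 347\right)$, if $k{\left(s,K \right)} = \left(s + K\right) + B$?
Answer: $108864$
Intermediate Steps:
$B = -3$ ($B = -2 - 1 = -3$)
$R{\left(y,J \right)} = 1$
$k{\left(s,K \right)} = -3 + K + s$ ($k{\left(s,K \right)} = \left(s + K\right) - 3 = \left(K + s\right) - 3 = -3 + K + s$)
$T{\left(Q,I \right)} = -5 + 4 Q$ ($T{\left(Q,I \right)} = \left(-3 + Q + Q\right) 2 + 1 = \left(-3 + 2 Q\right) 2 + 1 = \left(-6 + 4 Q\right) + 1 = -5 + 4 Q$)
$- 378 \left(T{\left(16,17 \right)} - 347\right) = - 378 \left(\left(-5 + 4 \cdot 16\right) - 347\right) = - 378 \left(\left(-5 + 64\right) - 347\right) = - 378 \left(59 - 347\right) = \left(-378\right) \left(-288\right) = 108864$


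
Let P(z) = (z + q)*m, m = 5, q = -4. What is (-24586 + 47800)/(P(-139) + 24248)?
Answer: 23214/23533 ≈ 0.98644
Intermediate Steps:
P(z) = -20 + 5*z (P(z) = (z - 4)*5 = (-4 + z)*5 = -20 + 5*z)
(-24586 + 47800)/(P(-139) + 24248) = (-24586 + 47800)/((-20 + 5*(-139)) + 24248) = 23214/((-20 - 695) + 24248) = 23214/(-715 + 24248) = 23214/23533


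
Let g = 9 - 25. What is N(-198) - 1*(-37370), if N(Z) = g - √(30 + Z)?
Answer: 37354 - 2*I*√42 ≈ 37354.0 - 12.961*I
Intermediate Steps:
g = -16
N(Z) = -16 - √(30 + Z)
N(-198) - 1*(-37370) = (-16 - √(30 - 198)) - 1*(-37370) = (-16 - √(-168)) + 37370 = (-16 - 2*I*√42) + 37370 = 37354 - 2*I*√42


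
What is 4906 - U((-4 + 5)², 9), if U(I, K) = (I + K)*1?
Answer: 4896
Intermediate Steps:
U(I, K) = I + K
4906 - U((-4 + 5)², 9) = 4906 - ((-4 + 5)² + 9) = 4906 - (1² + 9) = 4906 - (1 + 9) = 4906 - 1*10 = 4906 - 10 = 4896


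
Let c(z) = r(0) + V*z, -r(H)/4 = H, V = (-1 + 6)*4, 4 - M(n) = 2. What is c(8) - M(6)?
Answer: 158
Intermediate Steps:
M(n) = 2 (M(n) = 4 - 1*2 = 4 - 2 = 2)
V = 20 (V = 5*4 = 20)
r(H) = -4*H
c(z) = 20*z (c(z) = -4*0 + 20*z = 0 + 20*z = 20*z)
c(8) - M(6) = 20*8 - 1*2 = 160 - 2 = 158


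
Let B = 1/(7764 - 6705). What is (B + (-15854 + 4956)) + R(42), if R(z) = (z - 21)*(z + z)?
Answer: -9672905/1059 ≈ -9134.0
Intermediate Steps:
R(z) = 2*z*(-21 + z) (R(z) = (-21 + z)*(2*z) = 2*z*(-21 + z))
B = 1/1059 ≈ 0.00094429
(B + (-15854 + 4956)) + R(42) = (1/1059 + (-15854 + 4956)) + 2*42*(-21 + 42) = (1/1059 - 10898) + 2*42*21 = -11540981/1059 + 1764 = -9672905/1059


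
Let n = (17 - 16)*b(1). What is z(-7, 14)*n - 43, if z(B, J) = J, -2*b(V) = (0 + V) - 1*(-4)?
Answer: -78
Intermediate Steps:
b(V) = -2 - V/2 (b(V) = -((0 + V) - 1*(-4))/2 = -(V + 4)/2 = -(4 + V)/2 = -2 - V/2)
n = -5/2 (n = (17 - 16)*(-2 - ½*1) = 1*(-2 - ½) = 1*(-5/2) = -5/2 ≈ -2.5000)
z(-7, 14)*n - 43 = 14*(-5/2) - 43 = -35 - 43 = -78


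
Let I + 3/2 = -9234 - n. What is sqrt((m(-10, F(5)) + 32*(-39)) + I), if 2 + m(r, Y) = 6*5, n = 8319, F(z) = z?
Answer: I*sqrt(75098)/2 ≈ 137.02*I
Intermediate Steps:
m(r, Y) = 28 (m(r, Y) = -2 + 6*5 = -2 + 30 = 28)
I = -35109/2 (I = -3/2 + (-9234 - 1*8319) = -3/2 + (-9234 - 8319) = -3/2 - 17553 = -35109/2 ≈ -17555.)
sqrt((m(-10, F(5)) + 32*(-39)) + I) = sqrt((28 + 32*(-39)) - 35109/2) = sqrt((28 - 1248) - 35109/2) = sqrt(-1220 - 35109/2) = sqrt(-37549/2) = I*sqrt(75098)/2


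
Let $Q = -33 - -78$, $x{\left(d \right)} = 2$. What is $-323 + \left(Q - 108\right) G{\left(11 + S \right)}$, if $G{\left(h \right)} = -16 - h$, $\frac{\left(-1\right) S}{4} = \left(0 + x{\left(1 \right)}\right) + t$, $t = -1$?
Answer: $1126$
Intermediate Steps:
$S = -4$ ($S = - 4 \left(\left(0 + 2\right) - 1\right) = - 4 \left(2 - 1\right) = \left(-4\right) 1 = -4$)
$Q = 45$ ($Q = -33 + 78 = 45$)
$-323 + \left(Q - 108\right) G{\left(11 + S \right)} = -323 + \left(45 - 108\right) \left(-16 - \left(11 - 4\right)\right) = -323 - 63 \left(-16 - 7\right) = -323 - -1449 = -323 + 1449 = 1126$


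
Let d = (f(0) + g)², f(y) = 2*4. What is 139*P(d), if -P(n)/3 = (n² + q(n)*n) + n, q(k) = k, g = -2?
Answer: -1095876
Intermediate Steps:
f(y) = 8
d = 36 (d = (8 - 2)² = 6² = 36)
P(n) = -6*n² - 3*n (P(n) = -3*((n² + n*n) + n) = -3*((n² + n²) + n) = -3*(2*n² + n) = -3*(n + 2*n²) = -6*n² - 3*n)
139*P(d) = 139*(-3*36*(1 + 2*36)) = 139*(-3*36*(1 + 72)) = 139*(-3*36*73) = 139*(-7884) = -1095876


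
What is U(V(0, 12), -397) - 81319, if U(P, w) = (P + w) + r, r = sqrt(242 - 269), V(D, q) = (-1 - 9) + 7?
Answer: -81719 + 3*I*sqrt(3) ≈ -81719.0 + 5.1962*I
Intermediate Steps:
V(D, q) = -3 (V(D, q) = -10 + 7 = -3)
r = 3*I*sqrt(3) (r = sqrt(-27) = 3*I*sqrt(3) ≈ 5.1962*I)
U(P, w) = P + w + 3*I*sqrt(3) (U(P, w) = (P + w) + 3*I*sqrt(3) = P + w + 3*I*sqrt(3))
U(V(0, 12), -397) - 81319 = (-3 - 397 + 3*I*sqrt(3)) - 81319 = (-400 + 3*I*sqrt(3)) - 81319 = -81719 + 3*I*sqrt(3)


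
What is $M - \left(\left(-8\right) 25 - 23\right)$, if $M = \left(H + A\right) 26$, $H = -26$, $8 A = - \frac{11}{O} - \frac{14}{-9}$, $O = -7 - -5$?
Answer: $- \frac{30965}{72} \approx -430.07$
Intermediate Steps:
$O = -2$ ($O = -7 + 5 = -2$)
$A = \frac{127}{144}$ ($A = \frac{- \frac{11}{-2} - \frac{14}{-9}}{8} = \frac{\left(-11\right) \left(- \frac{1}{2}\right) - - \frac{14}{9}}{8} = \frac{\frac{11}{2} + \frac{14}{9}}{8} = \frac{1}{8} \cdot \frac{127}{18} = \frac{127}{144} \approx 0.88194$)
$M = - \frac{47021}{72}$ ($M = \left(-26 + \frac{127}{144}\right) 26 = \left(- \frac{3617}{144}\right) 26 = - \frac{47021}{72} \approx -653.07$)
$M - \left(\left(-8\right) 25 - 23\right) = - \frac{47021}{72} - \left(\left(-8\right) 25 - 23\right) = - \frac{47021}{72} - \left(-200 - 23\right) = - \frac{47021}{72} - -223 = - \frac{47021}{72} + 223 = - \frac{30965}{72}$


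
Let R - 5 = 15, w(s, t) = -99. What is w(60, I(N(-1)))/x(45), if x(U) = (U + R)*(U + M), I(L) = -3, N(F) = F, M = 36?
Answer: -11/585 ≈ -0.018803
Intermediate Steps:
R = 20 (R = 5 + 15 = 20)
x(U) = (20 + U)*(36 + U) (x(U) = (U + 20)*(U + 36) = (20 + U)*(36 + U))
w(60, I(N(-1)))/x(45) = -99/(720 + 45² + 56*45) = -99/(720 + 2025 + 2520) = -99/5265 = -99*1/5265 = -11/585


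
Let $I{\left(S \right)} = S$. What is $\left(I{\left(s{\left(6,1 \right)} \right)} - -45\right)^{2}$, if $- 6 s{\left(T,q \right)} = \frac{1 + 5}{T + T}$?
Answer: $\frac{290521}{144} \approx 2017.5$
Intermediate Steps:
$s{\left(T,q \right)} = - \frac{1}{2 T}$ ($s{\left(T,q \right)} = - \frac{\left(1 + 5\right) \frac{1}{T + T}}{6} = - \frac{6 \frac{1}{2 T}}{6} = - \frac{3 \frac{1}{T}}{6} = - \frac{1}{2 T}$)
$\left(I{\left(s{\left(6,1 \right)} \right)} - -45\right)^{2} = \left(- \frac{1}{2 \cdot 6} - -45\right)^{2} = \left(\left(- \frac{1}{2}\right) \frac{1}{6} + 45\right)^{2} = \left(- \frac{1}{12} + 45\right)^{2} = \left(\frac{539}{12}\right)^{2} = \frac{290521}{144}$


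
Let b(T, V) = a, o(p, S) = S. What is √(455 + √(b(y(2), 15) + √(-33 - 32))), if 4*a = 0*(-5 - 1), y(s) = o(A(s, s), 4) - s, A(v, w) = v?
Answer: √(455 + 65^(¼)*√I) ≈ 21.378 + 0.04696*I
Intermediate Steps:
y(s) = 4 - s
a = 0 (a = (0*(-5 - 1))/4 = (0*(-6))/4 = (¼)*0 = 0)
b(T, V) = 0
√(455 + √(b(y(2), 15) + √(-33 - 32))) = √(455 + √(0 + √(-33 - 32))) = √(455 + √(0 + √(-65))) = √(455 + √(0 + I*√65)) = √(455 + √(I*√65)) = √(455 + 65^(¼)*√I)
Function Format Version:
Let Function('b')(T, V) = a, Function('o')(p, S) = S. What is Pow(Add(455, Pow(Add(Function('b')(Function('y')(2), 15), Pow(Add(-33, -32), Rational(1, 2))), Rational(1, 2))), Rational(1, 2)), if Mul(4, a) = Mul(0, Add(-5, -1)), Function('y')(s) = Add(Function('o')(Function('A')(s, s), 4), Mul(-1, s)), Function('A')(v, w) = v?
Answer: Pow(Add(455, Mul(Pow(65, Rational(1, 4)), Pow(I, Rational(1, 2)))), Rational(1, 2)) ≈ Add(21.378, Mul(0.04696, I))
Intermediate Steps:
Function('y')(s) = Add(4, Mul(-1, s))
a = 0 (a = Mul(Rational(1, 4), Mul(0, Add(-5, -1))) = Mul(Rational(1, 4), Mul(0, -6)) = Mul(Rational(1, 4), 0) = 0)
Function('b')(T, V) = 0
Pow(Add(455, Pow(Add(Function('b')(Function('y')(2), 15), Pow(Add(-33, -32), Rational(1, 2))), Rational(1, 2))), Rational(1, 2)) = Pow(Add(455, Pow(Add(0, Pow(Add(-33, -32), Rational(1, 2))), Rational(1, 2))), Rational(1, 2)) = Pow(Add(455, Pow(Add(0, Pow(-65, Rational(1, 2))), Rational(1, 2))), Rational(1, 2)) = Pow(Add(455, Pow(Add(0, Mul(I, Pow(65, Rational(1, 2)))), Rational(1, 2))), Rational(1, 2)) = Pow(Add(455, Pow(Mul(I, Pow(65, Rational(1, 2))), Rational(1, 2))), Rational(1, 2)) = Pow(Add(455, Mul(Pow(65, Rational(1, 4)), Pow(I, Rational(1, 2)))), Rational(1, 2))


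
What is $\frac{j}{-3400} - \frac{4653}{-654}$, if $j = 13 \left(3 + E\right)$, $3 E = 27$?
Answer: $\frac{327462}{46325} \approx 7.0688$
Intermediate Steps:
$E = 9$ ($E = \frac{1}{3} \cdot 27 = 9$)
$j = 156$ ($j = 13 \left(3 + 9\right) = 13 \cdot 12 = 156$)
$\frac{j}{-3400} - \frac{4653}{-654} = \frac{156}{-3400} - \frac{4653}{-654} = 156 \left(- \frac{1}{3400}\right) - - \frac{1551}{218} = - \frac{39}{850} + \frac{1551}{218} = \frac{327462}{46325}$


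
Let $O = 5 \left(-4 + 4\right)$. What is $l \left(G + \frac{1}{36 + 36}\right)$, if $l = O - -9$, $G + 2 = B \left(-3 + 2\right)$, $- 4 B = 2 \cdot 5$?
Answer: $\frac{37}{8} \approx 4.625$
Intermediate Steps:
$O = 0$ ($O = 5 \cdot 0 = 0$)
$B = - \frac{5}{2}$ ($B = - \frac{2 \cdot 5}{4} = \left(- \frac{1}{4}\right) 10 = - \frac{5}{2} \approx -2.5$)
$G = \frac{1}{2}$ ($G = -2 - \frac{5 \left(-3 + 2\right)}{2} = -2 - - \frac{5}{2} = -2 + \frac{5}{2} = \frac{1}{2} \approx 0.5$)
$l = 9$ ($l = 0 - -9 = 0 + 9 = 9$)
$l \left(G + \frac{1}{36 + 36}\right) = 9 \left(\frac{1}{2} + \frac{1}{36 + 36}\right) = 9 \left(\frac{1}{2} + \frac{1}{72}\right) = 9 \cdot \frac{37}{72} = \frac{37}{8}$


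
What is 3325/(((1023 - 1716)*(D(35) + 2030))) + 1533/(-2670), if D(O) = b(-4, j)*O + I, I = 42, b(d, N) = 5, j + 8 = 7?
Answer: -114096233/197983170 ≈ -0.57629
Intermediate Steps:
j = -1 (j = -8 + 7 = -1)
D(O) = 42 + 5*O (D(O) = 5*O + 42 = 42 + 5*O)
3325/(((1023 - 1716)*(D(35) + 2030))) + 1533/(-2670) = 3325/(((1023 - 1716)*((42 + 5*35) + 2030))) + 1533/(-2670) = 3325/((-693*((42 + 175) + 2030))) + 1533*(-1/2670) = 3325/((-693*(217 + 2030))) - 511/890 = 3325/((-693*2247)) - 511/890 = 3325/(-1557171) - 511/890 = 3325*(-1/1557171) - 511/890 = -475/222453 - 511/890 = -114096233/197983170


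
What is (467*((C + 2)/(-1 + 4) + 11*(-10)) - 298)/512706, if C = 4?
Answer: -25367/256353 ≈ -0.098953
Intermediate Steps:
(467*((C + 2)/(-1 + 4) + 11*(-10)) - 298)/512706 = (467*((4 + 2)/(-1 + 4) + 11*(-10)) - 298)/512706 = (467*(6/3 - 110) - 298)*(1/512706) = (467*(6*(⅓) - 110) - 298)*(1/512706) = (467*(2 - 110) - 298)*(1/512706) = (467*(-108) - 298)*(1/512706) = (-50436 - 298)*(1/512706) = -50734*1/512706 = -25367/256353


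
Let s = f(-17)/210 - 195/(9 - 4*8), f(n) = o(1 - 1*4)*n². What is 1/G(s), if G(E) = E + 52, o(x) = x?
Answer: 1610/90723 ≈ 0.017746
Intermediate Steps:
f(n) = -3*n² (f(n) = (1 - 1*4)*n² = (1 - 4)*n² = -3*n²)
s = 7003/1610 (s = -3*(-17)²/210 - 195/(9 - 4*8) = -3*289*(1/210) - 195/(9 - 32) = -867*1/210 - 195/(-23) = -289/70 - 195*(-1/23) = -289/70 + 195/23 = 7003/1610 ≈ 4.3497)
G(E) = 52 + E
1/G(s) = 1/(52 + 7003/1610) = 1/(90723/1610) = 1610/90723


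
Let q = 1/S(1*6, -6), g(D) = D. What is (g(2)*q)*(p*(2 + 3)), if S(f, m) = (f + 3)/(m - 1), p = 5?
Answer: -350/9 ≈ -38.889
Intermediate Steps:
S(f, m) = (3 + f)/(-1 + m)
q = -7/9 (q = 1/((3 + 1*6)/(-1 - 6)) = 1/((3 + 6)/(-7)) = 1/(-⅐*9) = 1/(-9/7) = -7/9 ≈ -0.77778)
(g(2)*q)*(p*(2 + 3)) = (2*(-7/9))*(5*(2 + 3)) = -70*5/9 = -14/9*25 = -350/9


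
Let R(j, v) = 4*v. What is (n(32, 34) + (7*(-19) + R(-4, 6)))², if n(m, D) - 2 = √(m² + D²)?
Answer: 13629 - 428*√545 ≈ 3637.2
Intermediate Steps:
n(m, D) = 2 + √(D² + m²) (n(m, D) = 2 + √(m² + D²) = 2 + √(D² + m²))
(n(32, 34) + (7*(-19) + R(-4, 6)))² = ((2 + √(34² + 32²)) + (7*(-19) + 4*6))² = ((2 + √(1156 + 1024)) + (-133 + 24))² = ((2 + √2180) - 109)² = ((2 + 2*√545) - 109)² = (-107 + 2*√545)²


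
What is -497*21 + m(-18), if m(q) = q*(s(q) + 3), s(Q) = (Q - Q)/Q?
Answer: -10491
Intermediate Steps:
s(Q) = 0 (s(Q) = 0/Q = 0)
m(q) = 3*q (m(q) = q*(0 + 3) = q*3 = 3*q)
-497*21 + m(-18) = -497*21 + 3*(-18) = -10437 - 54 = -10491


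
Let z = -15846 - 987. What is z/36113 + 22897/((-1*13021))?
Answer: -1046061854/470227373 ≈ -2.2246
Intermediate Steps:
z = -16833
z/36113 + 22897/((-1*13021)) = -16833/36113 + 22897/((-1*13021)) = -16833*1/36113 + 22897/(-13021) = -16833/36113 + 22897*(-1/13021) = -16833/36113 - 22897/13021 = -1046061854/470227373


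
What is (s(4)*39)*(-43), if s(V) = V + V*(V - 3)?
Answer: -13416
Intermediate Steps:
s(V) = V + V*(-3 + V)
(s(4)*39)*(-43) = ((4*(-2 + 4))*39)*(-43) = ((4*2)*39)*(-43) = (8*39)*(-43) = 312*(-43) = -13416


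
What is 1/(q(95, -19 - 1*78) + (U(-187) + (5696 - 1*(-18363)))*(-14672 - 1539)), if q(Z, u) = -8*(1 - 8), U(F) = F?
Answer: -1/386988936 ≈ -2.5841e-9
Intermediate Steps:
q(Z, u) = 56 (q(Z, u) = -8*(-7) = 56)
1/(q(95, -19 - 1*78) + (U(-187) + (5696 - 1*(-18363)))*(-14672 - 1539)) = 1/(56 + (-187 + (5696 - 1*(-18363)))*(-14672 - 1539)) = 1/(56 + (-187 + (5696 + 18363))*(-16211)) = 1/(56 + (-187 + 24059)*(-16211)) = 1/(56 + 23872*(-16211)) = 1/(56 - 386988992) = 1/(-386988936) = -1/386988936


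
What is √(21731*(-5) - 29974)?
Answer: I*√138629 ≈ 372.33*I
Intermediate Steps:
√(21731*(-5) - 29974) = √(-108655 - 29974) = √(-138629) = I*√138629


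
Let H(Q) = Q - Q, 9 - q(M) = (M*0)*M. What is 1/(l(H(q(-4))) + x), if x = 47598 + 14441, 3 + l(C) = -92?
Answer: 1/61944 ≈ 1.6144e-5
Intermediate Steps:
q(M) = 9 (q(M) = 9 - M*0*M = 9 - 0*M = 9 - 1*0 = 9 + 0 = 9)
H(Q) = 0
l(C) = -95 (l(C) = -3 - 92 = -95)
x = 62039
1/(l(H(q(-4))) + x) = 1/(-95 + 62039) = 1/61944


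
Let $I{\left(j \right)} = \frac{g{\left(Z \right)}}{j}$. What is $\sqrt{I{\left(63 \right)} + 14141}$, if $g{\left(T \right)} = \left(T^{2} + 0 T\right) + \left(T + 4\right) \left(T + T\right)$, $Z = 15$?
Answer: $\frac{\sqrt{6241746}}{21} \approx 118.97$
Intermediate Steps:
$g{\left(T \right)} = T^{2} + 2 T \left(4 + T\right)$ ($g{\left(T \right)} = \left(T^{2} + 0\right) + \left(4 + T\right) 2 T = T^{2} + 2 T \left(4 + T\right)$)
$I{\left(j \right)} = \frac{795}{j}$ ($I{\left(j \right)} = \frac{15 \left(8 + 3 \cdot 15\right)}{j} = \frac{15 \left(8 + 45\right)}{j} = \frac{15 \cdot 53}{j} = \frac{795}{j}$)
$\sqrt{I{\left(63 \right)} + 14141} = \sqrt{\frac{795}{63} + 14141} = \sqrt{795 \cdot \frac{1}{63} + 14141} = \sqrt{\frac{265}{21} + 14141} = \sqrt{\frac{297226}{21}} = \frac{\sqrt{6241746}}{21}$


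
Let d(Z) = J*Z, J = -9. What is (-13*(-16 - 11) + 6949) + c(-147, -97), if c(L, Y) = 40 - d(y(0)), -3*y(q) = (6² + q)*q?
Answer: 7340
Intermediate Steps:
y(q) = -q*(36 + q)/3 (y(q) = -(6² + q)*q/3 = -(36 + q)*q/3 = -q*(36 + q)/3)
d(Z) = -9*Z
c(L, Y) = 40 (c(L, Y) = 40 - (-9)*(-⅓*0*(36 + 0)) = 40 - (-9)*(-⅓*0*36) = 40 - (-9)*0 = 40 - 1*0 = 40 + 0 = 40)
(-13*(-16 - 11) + 6949) + c(-147, -97) = (-13*(-16 - 11) + 6949) + 40 = (-13*(-27) + 6949) + 40 = (351 + 6949) + 40 = 7300 + 40 = 7340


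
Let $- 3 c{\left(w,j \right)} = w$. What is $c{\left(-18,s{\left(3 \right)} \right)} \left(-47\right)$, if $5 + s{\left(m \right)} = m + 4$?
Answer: $-282$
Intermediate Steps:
$s{\left(m \right)} = -1 + m$ ($s{\left(m \right)} = -5 + \left(m + 4\right) = -5 + \left(4 + m\right) = -1 + m$)
$c{\left(w,j \right)} = - \frac{w}{3}$
$c{\left(-18,s{\left(3 \right)} \right)} \left(-47\right) = \left(- \frac{1}{3}\right) \left(-18\right) \left(-47\right) = 6 \left(-47\right) = -282$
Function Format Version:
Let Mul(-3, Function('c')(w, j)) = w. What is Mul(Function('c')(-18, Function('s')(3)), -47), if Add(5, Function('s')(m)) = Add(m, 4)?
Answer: -282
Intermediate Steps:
Function('s')(m) = Add(-1, m) (Function('s')(m) = Add(-5, Add(m, 4)) = Add(-5, Add(4, m)) = Add(-1, m))
Function('c')(w, j) = Mul(Rational(-1, 3), w)
Mul(Function('c')(-18, Function('s')(3)), -47) = Mul(Mul(Rational(-1, 3), -18), -47) = Mul(6, -47) = -282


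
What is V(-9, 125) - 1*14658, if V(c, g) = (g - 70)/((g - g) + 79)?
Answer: -1157927/79 ≈ -14657.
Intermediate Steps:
V(c, g) = -70/79 + g/79 (V(c, g) = (-70 + g)/(0 + 79) = (-70 + g)/79 = (-70 + g)*(1/79) = -70/79 + g/79)
V(-9, 125) - 1*14658 = (-70/79 + (1/79)*125) - 1*14658 = (-70/79 + 125/79) - 14658 = 55/79 - 14658 = -1157927/79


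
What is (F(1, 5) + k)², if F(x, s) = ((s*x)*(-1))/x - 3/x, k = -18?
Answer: 676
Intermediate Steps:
F(x, s) = -s - 3/x (F(x, s) = (-s*x)/x - 3/x = -s - 3/x)
(F(1, 5) + k)² = ((-1*5 - 3/1) - 18)² = ((-5 - 3*1) - 18)² = ((-5 - 3) - 18)² = (-8 - 18)² = (-26)² = 676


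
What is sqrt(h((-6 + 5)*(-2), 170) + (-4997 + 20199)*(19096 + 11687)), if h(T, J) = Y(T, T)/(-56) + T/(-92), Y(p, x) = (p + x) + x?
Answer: sqrt(48520292890181)/322 ≈ 21632.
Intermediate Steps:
Y(p, x) = p + 2*x
h(T, J) = -83*T/1288 (h(T, J) = (T + 2*T)/(-56) + T/(-92) = (3*T)*(-1/56) + T*(-1/92) = -3*T/56 - T/92 = -83*T/1288)
sqrt(h((-6 + 5)*(-2), 170) + (-4997 + 20199)*(19096 + 11687)) = sqrt(-83*(-6 + 5)*(-2)/1288 + (-4997 + 20199)*(19096 + 11687)) = sqrt(-(-83)*(-2)/1288 + 15202*30783) = sqrt(-83/1288*2 + 467963166) = sqrt(-83/644 + 467963166) = sqrt(301368278821/644) = sqrt(48520292890181)/322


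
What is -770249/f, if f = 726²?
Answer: -770249/527076 ≈ -1.4614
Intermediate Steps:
f = 527076
-770249/f = -770249/527076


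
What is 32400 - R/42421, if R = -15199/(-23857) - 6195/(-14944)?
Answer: 490014127588195229/15123892838368 ≈ 32400.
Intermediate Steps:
R = 374927971/356519008 (R = -15199*(-1/23857) - 6195*(-1/14944) = 15199/23857 + 6195/14944 = 374927971/356519008 ≈ 1.0516)
32400 - R/42421 = 32400 - 374927971/(356519008*42421) = 32400 - 1*374927971/15123892838368 = 32400 - 374927971/15123892838368 = 490014127588195229/15123892838368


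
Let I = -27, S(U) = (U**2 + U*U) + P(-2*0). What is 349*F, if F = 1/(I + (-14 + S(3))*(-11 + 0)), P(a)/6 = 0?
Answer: -349/71 ≈ -4.9155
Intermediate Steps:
P(a) = 0 (P(a) = 6*0 = 0)
S(U) = 2*U**2 (S(U) = (U**2 + U*U) + 0 = (U**2 + U**2) + 0 = 2*U**2 + 0 = 2*U**2)
F = -1/71 (F = 1/(-27 + (-14 + 2*3**2)*(-11 + 0)) = 1/(-27 + (-14 + 2*9)*(-11)) = 1/(-27 + (-14 + 18)*(-11)) = 1/(-27 + 4*(-11)) = 1/(-27 - 44) = 1/(-71) = -1/71 ≈ -0.014085)
349*F = 349*(-1/71) = -349/71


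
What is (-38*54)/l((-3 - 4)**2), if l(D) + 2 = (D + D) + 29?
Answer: -2052/125 ≈ -16.416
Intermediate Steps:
l(D) = 27 + 2*D (l(D) = -2 + ((D + D) + 29) = -2 + (2*D + 29) = -2 + (29 + 2*D) = 27 + 2*D)
(-38*54)/l((-3 - 4)**2) = (-38*54)/(27 + 2*(-3 - 4)**2) = -2052/(27 + 2*(-7)**2) = -2052/(27 + 2*49) = -2052/(27 + 98) = -2052/125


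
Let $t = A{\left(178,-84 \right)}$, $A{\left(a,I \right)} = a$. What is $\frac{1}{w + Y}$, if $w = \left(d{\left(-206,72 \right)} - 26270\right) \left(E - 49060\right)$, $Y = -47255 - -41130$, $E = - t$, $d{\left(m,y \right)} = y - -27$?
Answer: $\frac{1}{1288601573} \approx 7.7604 \cdot 10^{-10}$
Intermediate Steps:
$t = 178$
$d{\left(m,y \right)} = 27 + y$ ($d{\left(m,y \right)} = y + 27 = 27 + y$)
$E = -178$ ($E = \left(-1\right) 178 = -178$)
$Y = -6125$ ($Y = -47255 + 41130 = -6125$)
$w = 1288607698$ ($w = \left(\left(27 + 72\right) - 26270\right) \left(-178 - 49060\right) = \left(99 - 26270\right) \left(-49238\right) = \left(-26171\right) \left(-49238\right) = 1288607698$)
$\frac{1}{w + Y} = \frac{1}{1288607698 - 6125} = \frac{1}{1288601573}$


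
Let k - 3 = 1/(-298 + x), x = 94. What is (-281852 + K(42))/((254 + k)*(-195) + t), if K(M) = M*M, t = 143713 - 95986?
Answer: 19045984/162319 ≈ 117.34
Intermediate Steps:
t = 47727
k = 611/204 (k = 3 + 1/(-298 + 94) = 3 + 1/(-204) = 3 - 1/204 = 611/204 ≈ 2.9951)
K(M) = M²
(-281852 + K(42))/((254 + k)*(-195) + t) = (-281852 + 42²)/((254 + 611/204)*(-195) + 47727) = (-281852 + 1764)/((52427/204)*(-195) + 47727) = -280088/(-3407755/68 + 47727) = -280088/(-162319/68) = -280088*(-68/162319) = 19045984/162319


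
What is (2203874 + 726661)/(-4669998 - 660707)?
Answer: -586107/1066141 ≈ -0.54975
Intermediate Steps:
(2203874 + 726661)/(-4669998 - 660707) = 2930535/(-5330705) = 2930535*(-1/5330705) = -586107/1066141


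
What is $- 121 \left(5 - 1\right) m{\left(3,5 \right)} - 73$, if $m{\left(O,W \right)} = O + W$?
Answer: $-3945$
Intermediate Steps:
$- 121 \left(5 - 1\right) m{\left(3,5 \right)} - 73 = - 121 \left(5 - 1\right) \left(3 + 5\right) - 73 = - 121 \cdot 4 \cdot 8 - 73 = \left(-121\right) 32 - 73 = -3872 - 73 = -3945$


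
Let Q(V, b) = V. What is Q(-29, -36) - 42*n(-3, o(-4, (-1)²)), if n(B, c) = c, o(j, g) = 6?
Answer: -281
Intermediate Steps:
Q(-29, -36) - 42*n(-3, o(-4, (-1)²)) = -29 - 42*6 = -29 - 1*252 = -29 - 252 = -281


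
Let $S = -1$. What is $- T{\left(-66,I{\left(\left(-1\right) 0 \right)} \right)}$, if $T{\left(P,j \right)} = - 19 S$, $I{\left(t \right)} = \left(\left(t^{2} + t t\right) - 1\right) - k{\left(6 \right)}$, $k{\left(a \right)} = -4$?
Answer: $-19$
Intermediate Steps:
$I{\left(t \right)} = 3 + 2 t^{2}$ ($I{\left(t \right)} = \left(\left(t^{2} + t t\right) - 1\right) - -4 = \left(\left(t^{2} + t^{2}\right) - 1\right) + 4 = \left(2 t^{2} - 1\right) + 4 = \left(-1 + 2 t^{2}\right) + 4 = 3 + 2 t^{2}$)
$T{\left(P,j \right)} = 19$ ($T{\left(P,j \right)} = \left(-19\right) \left(-1\right) = 19$)
$- T{\left(-66,I{\left(\left(-1\right) 0 \right)} \right)} = \left(-1\right) 19 = -19$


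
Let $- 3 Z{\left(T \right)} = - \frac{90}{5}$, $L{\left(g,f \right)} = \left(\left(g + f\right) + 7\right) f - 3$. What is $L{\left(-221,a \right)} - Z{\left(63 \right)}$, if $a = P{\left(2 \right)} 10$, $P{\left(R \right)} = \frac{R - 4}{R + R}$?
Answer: $1086$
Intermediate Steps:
$P{\left(R \right)} = \frac{-4 + R}{2 R}$
$a = -5$ ($a = \frac{-4 + 2}{2 \cdot 2} \cdot 10 = \frac{1}{2} \cdot \frac{1}{2} \left(-2\right) 10 = \left(- \frac{1}{2}\right) 10 = -5$)
$L{\left(g,f \right)} = -3 + f \left(7 + f + g\right)$ ($L{\left(g,f \right)} = \left(\left(f + g\right) + 7\right) f - 3 = \left(7 + f + g\right) f - 3 = f \left(7 + f + g\right) - 3 = -3 + f \left(7 + f + g\right)$)
$Z{\left(T \right)} = 6$ ($Z{\left(T \right)} = - \frac{\left(-90\right) \frac{1}{5}}{3} = \left(- \frac{1}{3}\right) \left(-18\right) = 6$)
$L{\left(-221,a \right)} - Z{\left(63 \right)} = \left(-3 + \left(-5\right)^{2} + 7 \left(-5\right) - -1105\right) - 6 = \left(-3 + 25 - 35 + 1105\right) - 6 = 1092 - 6 = 1086$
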